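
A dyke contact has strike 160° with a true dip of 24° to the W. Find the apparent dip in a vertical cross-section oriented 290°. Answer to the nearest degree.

19°

Angle between strike (160°) and section (290°): β = 50°.
tan(apparent dip) = tan 24° · sin 50° = 0.3411
apparent dip = arctan 0.3411 = 18.83°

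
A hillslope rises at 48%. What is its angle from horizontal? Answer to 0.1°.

25.6°

tan θ = 48/100 = 0.4800
θ = arctan(0.4800) = 25.64°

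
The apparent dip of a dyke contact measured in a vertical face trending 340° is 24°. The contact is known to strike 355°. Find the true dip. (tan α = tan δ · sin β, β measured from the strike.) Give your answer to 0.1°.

β = acute angle between strike 355° and section 340° = 15°.
tan(true dip) = tan 24° / sin 15° = 1.7202
true dip = arctan 1.7202 = 59.83°

59.8°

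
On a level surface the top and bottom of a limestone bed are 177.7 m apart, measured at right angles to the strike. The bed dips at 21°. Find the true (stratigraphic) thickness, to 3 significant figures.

True thickness t = w · sin(dip) = 177.7 × sin 21°
t = 177.7 × 0.3584 = 63.682 m

63.7 m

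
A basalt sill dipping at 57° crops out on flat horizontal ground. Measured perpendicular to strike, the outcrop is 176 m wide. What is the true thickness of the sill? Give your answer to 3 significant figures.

148 m

True thickness t = w · sin(dip) = 176 × sin 57°
t = 176 × 0.8387 = 147.606 m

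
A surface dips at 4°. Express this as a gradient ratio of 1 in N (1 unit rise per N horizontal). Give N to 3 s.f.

1 : N means tan θ = 1/N, so N = 1/tan 4° = 1/0.0699

1 in 14.3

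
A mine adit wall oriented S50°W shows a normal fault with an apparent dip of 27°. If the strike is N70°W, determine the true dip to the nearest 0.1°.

β = acute angle between strike N70°W and section S50°W = 60°.
tan(true dip) = tan 27° / sin 60° = 0.5883
true dip = arctan 0.5883 = 30.47°

30.5°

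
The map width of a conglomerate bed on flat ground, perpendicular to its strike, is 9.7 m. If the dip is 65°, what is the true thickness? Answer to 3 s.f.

True thickness t = w · sin(dip) = 9.7 × sin 65°
t = 9.7 × 0.9063 = 8.791 m

8.79 m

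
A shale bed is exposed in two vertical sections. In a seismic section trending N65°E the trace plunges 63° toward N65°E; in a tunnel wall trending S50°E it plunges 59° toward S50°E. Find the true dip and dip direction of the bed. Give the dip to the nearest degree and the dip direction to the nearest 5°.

true dip 65°, dip direction 090°

Represent each trace as a vector plunging at its apparent dip toward its trend (east-north-up frame): v₁ = (0.411, 0.192, -0.891), v₂ = (0.395, -0.331, -0.857).
n = v₁ × v₂ = (0.459, -0.001, 0.212) (taken with n_z > 0).
tan δ = √(n_x²+n_y²)/n_z = 0.459/0.212, so δ = 65.2°.
The horizontal component of n points toward azimuth atan2(n_x, n_y) = 90°, the dip direction.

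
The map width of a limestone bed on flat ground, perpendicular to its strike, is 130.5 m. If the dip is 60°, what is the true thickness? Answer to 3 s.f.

113 m

True thickness t = w · sin(dip) = 130.5 × sin 60°
t = 130.5 × 0.8660 = 113.016 m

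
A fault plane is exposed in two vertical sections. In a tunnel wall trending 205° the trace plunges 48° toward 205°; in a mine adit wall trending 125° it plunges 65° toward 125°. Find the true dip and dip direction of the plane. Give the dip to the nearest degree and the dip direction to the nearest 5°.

Each apparent-dip line lies in the plane. As unit vectors (x east, y north, z up), v₁ plunges 48°→205° and v₂ plunges 65°→125°.
Cross product v₁ × v₂ gives the pole to the plane: n ∝ (0.369, -0.514, 0.278).
True dip = arccos(n_z / |n|) = arccos(0.4029) = 66.2°.
The horizontal component of n points toward azimuth atan2(n_x, n_y) = 144°, the dip direction.

true dip 66°, dip direction 145°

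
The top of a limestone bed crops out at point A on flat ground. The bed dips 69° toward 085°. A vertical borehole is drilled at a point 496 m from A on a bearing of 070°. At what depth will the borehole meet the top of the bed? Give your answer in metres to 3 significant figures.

The hole lies 15° from the dip direction, so the down-dip offset is 496 × cos 15° = 479.10 m.
Depth = down-dip offset × tan(dip) = 479.10 × tan 69° = 479.10 × 2.6051
Depth = 1248.10 m

1250 m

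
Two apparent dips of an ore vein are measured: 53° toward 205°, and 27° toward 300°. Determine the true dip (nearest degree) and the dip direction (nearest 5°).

Represent each trace as a vector plunging at its apparent dip toward its trend (east-north-up frame): v₁ = (-0.254, -0.545, -0.799), v₂ = (-0.772, 0.446, -0.454).
Cross product v₁ × v₂ gives the pole to the plane: n ∝ (-0.603, -0.501, 0.534).
tan δ = √(n_x²+n_y²)/n_z = 0.784/0.534, so δ = 55.7°.
Dip direction = atan2(-0.603, -0.501) = 230° (azimuth of n's horizontal projection).

true dip 56°, dip direction 230°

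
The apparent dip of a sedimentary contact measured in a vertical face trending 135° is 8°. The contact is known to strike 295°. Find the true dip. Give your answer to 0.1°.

22.3°

The section is 20° from the strike.
tan(true dip) = tan 8° / sin 20° = 0.4109
true dip = arctan 0.4109 = 22.34°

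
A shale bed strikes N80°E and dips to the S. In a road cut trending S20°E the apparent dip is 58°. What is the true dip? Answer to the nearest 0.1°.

The section is 80° from the strike.
tan δ = tan α / sin β = tan 58° / sin 80° = 1.6003 / 0.9848 = 1.6250
δ = arctan(1.6250) = 58.39°

58.4°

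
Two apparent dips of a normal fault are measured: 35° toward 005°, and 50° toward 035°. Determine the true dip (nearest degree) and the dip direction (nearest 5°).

The two traces are lines in the plane: v₁ = (sin 5°·cos 35°, cos 5°·cos 35°, −sin 35°), v₂ = (sin 35°·cos 50°, cos 35°·cos 50°, −sin 50°).
The plane normal is n = v₁ × v₂ ∝ (0.323, 0.157, 0.263).
Dip δ = arctan(|n_h|/n_z) = arctan(0.359/0.263) = 53.8°.
Dip direction = azimuth of (n_x, n_y) = atan2(0.323, 0.157) = 64°.

true dip 54°, dip direction 065°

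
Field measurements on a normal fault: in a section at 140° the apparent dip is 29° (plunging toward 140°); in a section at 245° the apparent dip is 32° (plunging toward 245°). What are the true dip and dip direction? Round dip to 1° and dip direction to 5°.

true dip 44°, dip direction 195°

Represent each trace as a vector plunging at its apparent dip toward its trend (east-north-up frame): v₁ = (0.562, -0.670, -0.485), v₂ = (-0.769, -0.358, -0.530).
n = v₁ × v₂ = (-0.181, -0.671, 0.716) (taken with n_z > 0).
tan δ = √(n_x²+n_y²)/n_z = 0.695/0.716, so δ = 44.1°.
The horizontal component of n points toward azimuth atan2(n_x, n_y) = 195°, the dip direction.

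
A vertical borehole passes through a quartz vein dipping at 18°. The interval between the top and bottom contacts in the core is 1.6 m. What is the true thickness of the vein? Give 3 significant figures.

1.52 m

True thickness t = h · cos(dip) = 1.6 × cos 18°
t = 1.6 × 0.9511 = 1.522 m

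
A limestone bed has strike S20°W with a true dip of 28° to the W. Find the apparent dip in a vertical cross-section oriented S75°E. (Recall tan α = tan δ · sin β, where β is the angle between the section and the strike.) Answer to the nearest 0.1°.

Angle between strike (S20°W) and section (S75°E): β = 85°.
tan(apparent dip) = tan 28° · sin 85° = 0.5297
apparent dip = arctan 0.5297 = 27.91°

27.9°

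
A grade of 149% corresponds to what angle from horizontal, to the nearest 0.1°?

tan θ = 149/100 = 1.4900
θ = arctan(1.4900) = 56.13°

56.1°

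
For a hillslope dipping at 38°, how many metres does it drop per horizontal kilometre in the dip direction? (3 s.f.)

781 m

drop per km = 1000 × tan 38° = 1000 × 0.7813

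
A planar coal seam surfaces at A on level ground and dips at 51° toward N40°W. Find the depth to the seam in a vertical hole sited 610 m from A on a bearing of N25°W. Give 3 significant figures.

The hole lies 15° from the dip direction, so the down-dip offset is 610 × cos 15° = 589.21 m.
Depth = down-dip offset × tan(dip) = 589.21 × tan 51° = 589.21 × 1.2349
Depth = 727.62 m

728 m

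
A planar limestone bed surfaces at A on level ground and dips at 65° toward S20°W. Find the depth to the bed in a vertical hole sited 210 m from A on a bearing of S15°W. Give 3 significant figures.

The hole lies 5° from the dip direction, so the down-dip offset is 210 × cos 5° = 209.20 m.
Depth = down-dip offset × tan(dip) = 209.20 × tan 65° = 209.20 × 2.1445
Depth = 448.63 m

449 m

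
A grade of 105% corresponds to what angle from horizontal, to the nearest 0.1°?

tan θ = 105/100 = 1.0500
θ = arctan(1.0500) = 46.40°

46.4°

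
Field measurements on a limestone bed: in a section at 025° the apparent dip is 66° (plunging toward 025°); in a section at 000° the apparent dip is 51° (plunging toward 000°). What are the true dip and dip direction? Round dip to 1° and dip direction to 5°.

Represent each trace as a vector plunging at its apparent dip toward its trend (east-north-up frame): v₁ = (0.172, 0.369, -0.914), v₂ = (0.000, 0.629, -0.777).
The plane normal is n = v₁ × v₂ ∝ (0.288, 0.134, 0.108).
True dip = arccos(n_z / |n|) = arccos(0.3222) = 71.2°.
The horizontal component of n points toward azimuth atan2(n_x, n_y) = 65°, the dip direction.

true dip 71°, dip direction 065°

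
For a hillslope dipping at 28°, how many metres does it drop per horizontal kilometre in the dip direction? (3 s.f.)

drop per km = 1000 × tan 28° = 1000 × 0.5317

532 m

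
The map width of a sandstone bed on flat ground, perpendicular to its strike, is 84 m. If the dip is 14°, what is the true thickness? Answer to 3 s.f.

20.3 m

True thickness t = w · sin(dip) = 84 × sin 14°
t = 84 × 0.2419 = 20.321 m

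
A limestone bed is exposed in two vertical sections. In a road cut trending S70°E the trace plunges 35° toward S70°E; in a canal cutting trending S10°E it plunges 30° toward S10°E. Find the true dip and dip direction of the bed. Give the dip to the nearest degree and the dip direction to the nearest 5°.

true dip 37°, dip direction 130°

Each apparent-dip line lies in the plane. As unit vectors (x east, y north, z up), v₁ plunges 35°→S70°E and v₂ plunges 30°→S10°E.
The plane normal is n = v₁ × v₂ ∝ (0.349, -0.299, 0.614).
Dip δ = arctan(|n_h|/n_z) = arctan(0.459/0.614) = 36.8°.
Dip direction = azimuth of (n_x, n_y) = atan2(0.349, -0.299) = 131°.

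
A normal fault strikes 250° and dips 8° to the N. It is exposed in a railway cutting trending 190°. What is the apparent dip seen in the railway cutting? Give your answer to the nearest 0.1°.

The section lies 60° from the strike.
tan(apparent dip) = tan 8° · sin 60° = 0.1217
α = arctan(0.1217) = 6.94°

6.9°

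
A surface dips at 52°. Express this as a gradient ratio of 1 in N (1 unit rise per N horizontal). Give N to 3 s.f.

1 in 0.781

1 : N means tan θ = 1/N, so N = 1/tan 52° = 1/1.2799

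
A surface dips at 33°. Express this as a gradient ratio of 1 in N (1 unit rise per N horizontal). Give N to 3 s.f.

1 : N means tan θ = 1/N, so N = 1/tan 33° = 1/0.6494

1 in 1.54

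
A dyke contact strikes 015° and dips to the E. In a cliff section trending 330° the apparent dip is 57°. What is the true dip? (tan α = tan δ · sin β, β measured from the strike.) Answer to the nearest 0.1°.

β = acute angle between strike 015° and section 330° = 45°.
tan δ = tan α / sin β = tan 57° / sin 45° = 1.5399 / 0.7071 = 2.1777
δ = arctan(2.1777) = 65.34°

65.3°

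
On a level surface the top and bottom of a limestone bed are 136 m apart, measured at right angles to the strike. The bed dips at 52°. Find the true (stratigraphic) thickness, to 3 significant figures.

107 m

True thickness t = w · sin(dip) = 136 × sin 52°
t = 136 × 0.7880 = 107.169 m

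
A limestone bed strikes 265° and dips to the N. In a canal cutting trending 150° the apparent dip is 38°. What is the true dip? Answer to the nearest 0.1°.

β = acute angle between strike 265° and section 150° = 65°.
tan(true dip) = tan 38° / sin 65° = 0.8621
δ = arctan(0.8621) = 40.76°

40.8°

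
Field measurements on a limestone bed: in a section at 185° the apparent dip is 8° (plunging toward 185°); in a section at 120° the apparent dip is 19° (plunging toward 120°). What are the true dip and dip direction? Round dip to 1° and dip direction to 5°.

true dip 19°, dip direction 120°

Represent each trace as a vector plunging at its apparent dip toward its trend (east-north-up frame): v₁ = (-0.086, -0.986, -0.139), v₂ = (0.819, -0.473, -0.326).
The plane normal is n = v₁ × v₂ ∝ (0.255, -0.142, 0.849).
Dip δ = arctan(|n_h|/n_z) = arctan(0.292/0.849) = 19.0°.
Dip direction = azimuth of (n_x, n_y) = atan2(0.255, -0.142) = 119°.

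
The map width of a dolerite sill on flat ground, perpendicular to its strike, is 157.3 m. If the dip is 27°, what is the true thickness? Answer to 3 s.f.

71.4 m

True thickness t = w · sin(dip) = 157.3 × sin 27°
t = 157.3 × 0.4540 = 71.413 m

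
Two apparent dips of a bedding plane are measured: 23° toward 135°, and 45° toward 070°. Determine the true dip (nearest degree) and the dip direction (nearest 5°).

The two traces are lines in the plane: v₁ = (sin 135°·cos 23°, cos 135°·cos 23°, −sin 23°), v₂ = (sin 70°·cos 45°, cos 70°·cos 45°, −sin 45°).
Cross product v₁ × v₂ gives the pole to the plane: n ∝ (0.555, 0.201, 0.590).
True dip = arccos(n_z / |n|) = arccos(0.7071) = 45.0°.
The horizontal component of n points toward azimuth atan2(n_x, n_y) = 70°, the dip direction.

true dip 45°, dip direction 070°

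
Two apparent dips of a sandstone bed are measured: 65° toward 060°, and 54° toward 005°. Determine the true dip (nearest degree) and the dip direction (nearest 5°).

true dip 65°, dip direction 055°

Represent each trace as a vector plunging at its apparent dip toward its trend (east-north-up frame): v₁ = (0.366, 0.211, -0.906), v₂ = (0.051, 0.586, -0.809).
Cross product v₁ × v₂ gives the pole to the plane: n ∝ (0.360, 0.250, 0.203).
True dip = arccos(n_z / |n|) = arccos(0.4214) = 65.1°.
Dip direction = atan2(0.360, 0.250) = 55° (azimuth of n's horizontal projection).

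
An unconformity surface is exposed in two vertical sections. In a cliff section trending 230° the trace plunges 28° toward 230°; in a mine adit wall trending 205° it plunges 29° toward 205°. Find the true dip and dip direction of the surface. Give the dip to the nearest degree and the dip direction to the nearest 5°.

Represent each trace as a vector plunging at its apparent dip toward its trend (east-north-up frame): v₁ = (-0.676, -0.568, -0.469), v₂ = (-0.370, -0.793, -0.485).
The plane normal is n = v₁ × v₂ ∝ (-0.097, -0.154, 0.326).
tan δ = √(n_x²+n_y²)/n_z = 0.182/0.326, so δ = 29.2°.
Dip direction = azimuth of (n_x, n_y) = atan2(-0.097, -0.154) = 212°.

true dip 29°, dip direction 210°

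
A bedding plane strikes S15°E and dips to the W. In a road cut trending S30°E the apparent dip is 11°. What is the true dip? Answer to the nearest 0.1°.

36.9°

β = acute angle between strike S15°E and section S30°E = 15°.
tan(true dip) = tan 11° / sin 15° = 0.7510
δ = arctan(0.7510) = 36.91°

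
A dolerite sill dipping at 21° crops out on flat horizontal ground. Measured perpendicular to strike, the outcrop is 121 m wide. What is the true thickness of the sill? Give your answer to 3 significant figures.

43.4 m

True thickness t = w · sin(dip) = 121 × sin 21°
t = 121 × 0.3584 = 43.363 m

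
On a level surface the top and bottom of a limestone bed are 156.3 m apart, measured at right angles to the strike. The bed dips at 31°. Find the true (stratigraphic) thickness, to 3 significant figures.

80.5 m

True thickness t = w · sin(dip) = 156.3 × sin 31°
t = 156.3 × 0.5150 = 80.500 m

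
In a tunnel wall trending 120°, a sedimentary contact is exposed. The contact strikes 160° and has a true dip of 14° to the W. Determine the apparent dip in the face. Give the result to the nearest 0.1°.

Angle between strike (160°) and section (120°): β = 40°.
tan α = tan 14° × sin 40° = 0.2493 × 0.6428 = 0.1603
apparent dip = arctan 0.1603 = 9.11°

9.1°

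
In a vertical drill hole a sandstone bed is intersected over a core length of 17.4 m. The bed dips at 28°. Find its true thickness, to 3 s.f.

15.4 m

True thickness t = h · cos(dip) = 17.4 × cos 28°
t = 17.4 × 0.8829 = 15.363 m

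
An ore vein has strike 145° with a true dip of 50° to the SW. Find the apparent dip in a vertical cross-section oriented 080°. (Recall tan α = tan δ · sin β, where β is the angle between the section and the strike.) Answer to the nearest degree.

Angle between strike (145°) and section (080°): β = 65°.
tan(apparent dip) = tan 50° · sin 65° = 1.0801
α = arctan(1.0801) = 47.21°

47°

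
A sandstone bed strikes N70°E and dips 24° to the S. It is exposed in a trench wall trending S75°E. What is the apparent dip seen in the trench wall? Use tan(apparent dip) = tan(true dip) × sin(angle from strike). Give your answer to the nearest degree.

14°

Angle between strike (N70°E) and section (S75°E): β = 35°.
tan(apparent dip) = tan 24° · sin 35° = 0.2554
α = arctan(0.2554) = 14.33°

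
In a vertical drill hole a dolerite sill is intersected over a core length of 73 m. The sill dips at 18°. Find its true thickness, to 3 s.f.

True thickness t = h · cos(dip) = 73 × cos 18°
t = 73 × 0.9511 = 69.427 m

69.4 m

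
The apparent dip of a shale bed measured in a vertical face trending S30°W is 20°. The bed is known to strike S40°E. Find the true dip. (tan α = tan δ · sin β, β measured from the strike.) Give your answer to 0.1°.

21.2°

β = acute angle between strike S40°E and section S30°W = 70°.
tan δ = tan α / sin β = tan 20° / sin 70° = 0.3640 / 0.9397 = 0.3873
true dip = arctan 0.3873 = 21.17°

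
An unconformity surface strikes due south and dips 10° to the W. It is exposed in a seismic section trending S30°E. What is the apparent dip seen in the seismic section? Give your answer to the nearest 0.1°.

The section lies 30° from the strike.
tan α = tan 10° × sin 30° = 0.1763 × 0.5000 = 0.0882
apparent dip = arctan 0.0882 = 5.04°

5.0°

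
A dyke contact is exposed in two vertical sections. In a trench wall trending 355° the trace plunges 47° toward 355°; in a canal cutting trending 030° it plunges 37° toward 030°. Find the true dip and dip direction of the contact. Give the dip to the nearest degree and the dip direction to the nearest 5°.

Each apparent-dip line lies in the plane. As unit vectors (x east, y north, z up), v₁ plunges 47°→355° and v₂ plunges 37°→030°.
Cross product v₁ × v₂ gives the pole to the plane: n ∝ (-0.097, 0.328, 0.312).
tan δ = √(n_x²+n_y²)/n_z = 0.342/0.312, so δ = 47.6°.
The horizontal component of n points toward azimuth atan2(n_x, n_y) = 344°, the dip direction.

true dip 48°, dip direction 345°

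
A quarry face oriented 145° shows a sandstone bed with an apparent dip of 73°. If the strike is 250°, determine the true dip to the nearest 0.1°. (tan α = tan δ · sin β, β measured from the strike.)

β = acute angle between strike 250° and section 145° = 75°.
tan(true dip) = tan 73° / sin 75° = 3.3862
true dip = arctan 3.3862 = 73.55°

73.5°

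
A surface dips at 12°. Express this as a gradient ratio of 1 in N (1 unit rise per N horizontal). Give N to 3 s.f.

1 in 4.70

1 : N means tan θ = 1/N, so N = 1/tan 12° = 1/0.2126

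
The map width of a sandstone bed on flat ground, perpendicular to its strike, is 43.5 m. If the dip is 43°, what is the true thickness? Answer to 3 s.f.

True thickness t = w · sin(dip) = 43.5 × sin 43°
t = 43.5 × 0.6820 = 29.667 m

29.7 m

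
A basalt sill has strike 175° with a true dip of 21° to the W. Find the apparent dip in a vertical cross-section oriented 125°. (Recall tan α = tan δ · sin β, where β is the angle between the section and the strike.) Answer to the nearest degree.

16°

The strike is 175° and the section trends 125°; the acute angle between them is β = 50°.
tan(apparent dip) = tan 21° · sin 50° = 0.2941
apparent dip = arctan 0.2941 = 16.39°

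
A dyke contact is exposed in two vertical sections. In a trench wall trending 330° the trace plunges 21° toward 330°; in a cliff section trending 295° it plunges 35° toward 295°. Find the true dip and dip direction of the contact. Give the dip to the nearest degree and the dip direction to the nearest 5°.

true dip 38°, dip direction 270°

Represent each trace as a vector plunging at its apparent dip toward its trend (east-north-up frame): v₁ = (-0.467, 0.809, -0.358), v₂ = (-0.742, 0.346, -0.574).
Cross product v₁ × v₂ gives the pole to the plane: n ∝ (-0.340, -0.002, 0.439).
True dip = arccos(n_z / |n|) = arccos(0.7906) = 37.8°.
Dip direction = azimuth of (n_x, n_y) = atan2(-0.340, -0.002) = 270°.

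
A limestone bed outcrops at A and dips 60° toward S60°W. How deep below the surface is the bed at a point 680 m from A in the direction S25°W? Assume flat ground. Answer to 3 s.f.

965 m

The hole lies 35° from the dip direction, so the down-dip offset is 680 × cos 35° = 557.02 m.
Depth = down-dip offset × tan(dip) = 557.02 × tan 60° = 557.02 × 1.7321
Depth = 964.79 m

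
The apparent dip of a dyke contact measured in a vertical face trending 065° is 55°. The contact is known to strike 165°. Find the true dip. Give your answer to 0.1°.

55.4°

β = acute angle between strike 165° and section 065° = 80°.
tan(true dip) = tan 55° / sin 80° = 1.4502
true dip = arctan 1.4502 = 55.41°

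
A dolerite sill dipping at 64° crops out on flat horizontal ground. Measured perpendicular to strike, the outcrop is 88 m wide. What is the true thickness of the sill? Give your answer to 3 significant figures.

True thickness t = w · sin(dip) = 88 × sin 64°
t = 88 × 0.8988 = 79.094 m

79.1 m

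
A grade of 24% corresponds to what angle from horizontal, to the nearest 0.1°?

13.5°

tan θ = 24/100 = 0.2400
θ = arctan(0.2400) = 13.50°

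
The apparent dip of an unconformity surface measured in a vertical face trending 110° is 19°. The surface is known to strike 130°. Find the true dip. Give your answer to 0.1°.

45.2°

The section is 20° from the strike.
tan δ = tan α / sin β = tan 19° / sin 20° = 0.3443 / 0.3420 = 1.0067
δ = arctan(1.0067) = 45.19°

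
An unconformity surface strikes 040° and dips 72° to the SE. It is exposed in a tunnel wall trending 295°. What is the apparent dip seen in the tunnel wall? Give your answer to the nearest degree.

71°

Angle between strike (040°) and section (295°): β = 75°.
tan(apparent dip) = tan 72° · sin 75° = 2.9728
apparent dip = arctan 2.9728 = 71.41°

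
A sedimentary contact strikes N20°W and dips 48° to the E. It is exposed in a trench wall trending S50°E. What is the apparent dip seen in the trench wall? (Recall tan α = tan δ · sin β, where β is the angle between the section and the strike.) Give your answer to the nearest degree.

29°

The strike is N20°W and the section trends S50°E; the acute angle between them is β = 30°.
tan(apparent dip) = tan 48° · sin 30° = 0.5553
apparent dip = arctan 0.5553 = 29.04°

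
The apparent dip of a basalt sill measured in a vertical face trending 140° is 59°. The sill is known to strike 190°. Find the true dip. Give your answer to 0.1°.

β = acute angle between strike 190° and section 140° = 50°.
tan(true dip) = tan 59° / sin 50° = 2.1726
δ = arctan(2.1726) = 65.28°

65.3°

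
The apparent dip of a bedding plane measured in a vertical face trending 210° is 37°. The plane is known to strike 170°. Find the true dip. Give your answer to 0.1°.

49.5°

β = acute angle between strike 170° and section 210° = 40°.
tan δ = tan α / sin β = tan 37° / sin 40° = 0.7536 / 0.6428 = 1.1723
true dip = arctan 1.1723 = 49.54°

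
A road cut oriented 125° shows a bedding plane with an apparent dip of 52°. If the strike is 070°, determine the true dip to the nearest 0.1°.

57.4°

The section is 55° from the strike.
tan(true dip) = tan 52° / sin 55° = 1.5625
δ = arctan(1.5625) = 57.38°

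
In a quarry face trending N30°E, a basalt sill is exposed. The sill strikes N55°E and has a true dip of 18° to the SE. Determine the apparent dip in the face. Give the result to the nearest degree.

The strike is N55°E and the section trends N30°E; the acute angle between them is β = 25°.
tan α = tan 18° × sin 25° = 0.3249 × 0.4226 = 0.1373
apparent dip = arctan 0.1373 = 7.82°

8°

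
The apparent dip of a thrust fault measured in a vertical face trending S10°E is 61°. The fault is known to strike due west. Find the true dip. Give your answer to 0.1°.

61.4°

β = acute angle between strike due west and section S10°E = 80°.
tan(true dip) = tan 61° / sin 80° = 1.8319
δ = arctan(1.8319) = 61.37°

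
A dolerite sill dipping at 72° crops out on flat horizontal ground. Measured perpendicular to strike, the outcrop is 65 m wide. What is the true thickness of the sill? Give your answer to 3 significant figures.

True thickness t = w · sin(dip) = 65 × sin 72°
t = 65 × 0.9511 = 61.819 m

61.8 m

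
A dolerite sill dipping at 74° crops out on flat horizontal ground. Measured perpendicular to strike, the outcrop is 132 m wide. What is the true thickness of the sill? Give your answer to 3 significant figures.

127 m

True thickness t = w · sin(dip) = 132 × sin 74°
t = 132 × 0.9613 = 126.887 m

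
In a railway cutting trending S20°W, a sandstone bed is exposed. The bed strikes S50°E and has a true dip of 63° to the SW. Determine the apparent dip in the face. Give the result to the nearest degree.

62°

Angle between strike (S50°E) and section (S20°W): β = 70°.
tan(apparent dip) = tan 63° · sin 70° = 1.8443
α = arctan(1.8443) = 61.53°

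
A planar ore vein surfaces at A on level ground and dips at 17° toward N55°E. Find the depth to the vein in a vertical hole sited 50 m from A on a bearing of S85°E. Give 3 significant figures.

11.7 m

The hole lies 40° from the dip direction, so the down-dip offset is 50 × cos 40° = 38.30 m.
Depth = down-dip offset × tan(dip) = 38.30 × tan 17° = 38.30 × 0.3057
Depth = 11.71 m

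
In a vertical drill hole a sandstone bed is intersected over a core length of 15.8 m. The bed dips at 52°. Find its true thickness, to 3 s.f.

True thickness t = h · cos(dip) = 15.8 × cos 52°
t = 15.8 × 0.6157 = 9.727 m

9.73 m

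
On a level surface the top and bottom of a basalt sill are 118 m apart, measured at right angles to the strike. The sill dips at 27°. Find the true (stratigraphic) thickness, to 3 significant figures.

True thickness t = w · sin(dip) = 118 × sin 27°
t = 118 × 0.4540 = 53.571 m

53.6 m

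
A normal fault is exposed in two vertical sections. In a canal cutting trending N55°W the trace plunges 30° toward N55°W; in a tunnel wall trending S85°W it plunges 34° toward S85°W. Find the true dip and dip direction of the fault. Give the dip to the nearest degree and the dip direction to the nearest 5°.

true dip 34°, dip direction 275°

The two traces are lines in the plane: v₁ = (sin 305°·cos 30°, cos 305°·cos 30°, −sin 30°), v₂ = (sin 265°·cos 34°, cos 265°·cos 34°, −sin 34°).
n = v₁ × v₂ = (-0.314, 0.016, 0.462) (taken with n_z > 0).
tan δ = √(n_x²+n_y²)/n_z = 0.314/0.462, so δ = 34.3°.
Dip direction = atan2(-0.314, 0.016) = 273° (azimuth of n's horizontal projection).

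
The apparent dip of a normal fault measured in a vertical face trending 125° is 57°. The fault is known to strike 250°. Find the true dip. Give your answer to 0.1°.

62.0°

The section is 55° from the strike.
tan δ = tan α / sin β = tan 57° / sin 55° = 1.5399 / 0.8192 = 1.8798
true dip = arctan 1.8798 = 61.99°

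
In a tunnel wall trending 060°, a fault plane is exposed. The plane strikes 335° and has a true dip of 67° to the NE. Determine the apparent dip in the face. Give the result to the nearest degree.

Angle between strike (335°) and section (060°): β = 85°.
tan(apparent dip) = tan 67° · sin 85° = 2.3469
α = arctan(2.3469) = 66.92°

67°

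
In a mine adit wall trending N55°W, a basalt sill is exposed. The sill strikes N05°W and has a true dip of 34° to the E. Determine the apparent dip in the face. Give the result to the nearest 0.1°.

Angle between strike (N05°W) and section (N55°W): β = 50°.
tan α = tan 34° × sin 50° = 0.6745 × 0.7660 = 0.5167
α = arctan(0.5167) = 27.33°

27.3°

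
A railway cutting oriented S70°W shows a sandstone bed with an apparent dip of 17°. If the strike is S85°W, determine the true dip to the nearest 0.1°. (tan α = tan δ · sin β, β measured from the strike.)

β = acute angle between strike S85°W and section S70°W = 15°.
tan δ = tan α / sin β = tan 17° / sin 15° = 0.3057 / 0.2588 = 1.1813
δ = arctan(1.1813) = 49.75°

49.8°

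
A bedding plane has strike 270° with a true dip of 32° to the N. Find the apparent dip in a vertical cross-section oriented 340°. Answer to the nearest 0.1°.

Angle between strike (270°) and section (340°): β = 70°.
tan(apparent dip) = tan 32° · sin 70° = 0.5872
α = arctan(0.5872) = 30.42°

30.4°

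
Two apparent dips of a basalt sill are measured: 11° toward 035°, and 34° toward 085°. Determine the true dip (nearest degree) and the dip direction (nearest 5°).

Represent each trace as a vector plunging at its apparent dip toward its trend (east-north-up frame): v₁ = (0.563, 0.804, -0.191), v₂ = (0.826, 0.072, -0.559).
Cross product v₁ × v₂ gives the pole to the plane: n ∝ (0.436, -0.157, 0.623).
True dip = arccos(n_z / |n|) = arccos(0.8026) = 36.6°.
Dip direction = atan2(0.436, -0.157) = 110° (azimuth of n's horizontal projection).

true dip 37°, dip direction 110°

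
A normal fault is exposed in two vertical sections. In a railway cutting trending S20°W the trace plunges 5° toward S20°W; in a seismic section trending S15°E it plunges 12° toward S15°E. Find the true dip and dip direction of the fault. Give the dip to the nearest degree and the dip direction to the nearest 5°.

The two traces are lines in the plane: v₁ = (sin 200°·cos 5°, cos 200°·cos 5°, −sin 5°), v₂ = (sin 165°·cos 12°, cos 165°·cos 12°, −sin 12°).
n = v₁ × v₂ = (0.112, -0.093, 0.559) (taken with n_z > 0).
True dip = arccos(n_z / |n|) = arccos(0.9676) = 14.6°.
Dip direction = atan2(0.112, -0.093) = 130° (azimuth of n's horizontal projection).

true dip 15°, dip direction 130°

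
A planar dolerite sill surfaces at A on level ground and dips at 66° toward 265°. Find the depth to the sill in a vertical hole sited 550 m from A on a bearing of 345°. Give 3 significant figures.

The hole lies 80° from the dip direction, so the down-dip offset is 550 × cos 80° = 95.51 m.
Depth = down-dip offset × tan(dip) = 95.51 × tan 66° = 95.51 × 2.2460
Depth = 214.51 m

215 m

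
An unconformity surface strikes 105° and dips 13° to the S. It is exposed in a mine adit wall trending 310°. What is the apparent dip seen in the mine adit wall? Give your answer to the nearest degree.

The strike is 105° and the section trends 310°; the acute angle between them is β = 25°.
tan(apparent dip) = tan 13° · sin 25° = 0.0976
α = arctan(0.0976) = 5.57°

6°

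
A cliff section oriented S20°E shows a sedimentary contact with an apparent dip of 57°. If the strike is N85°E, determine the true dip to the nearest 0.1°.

The section is 75° from the strike.
tan δ = tan α / sin β = tan 57° / sin 75° = 1.5399 / 0.9659 = 1.5942
δ = arctan(1.5942) = 57.90°

57.9°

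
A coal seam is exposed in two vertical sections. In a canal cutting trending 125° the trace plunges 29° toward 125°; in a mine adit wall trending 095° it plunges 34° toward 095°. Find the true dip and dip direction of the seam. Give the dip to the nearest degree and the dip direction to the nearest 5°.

true dip 34°, dip direction 090°

The two traces are lines in the plane: v₁ = (sin 125°·cos 29°, cos 125°·cos 29°, −sin 29°), v₂ = (sin 95°·cos 34°, cos 95°·cos 34°, −sin 34°).
n = v₁ × v₂ = (0.245, 0.000, 0.363) (taken with n_z > 0).
Dip δ = arctan(|n_h|/n_z) = arctan(0.245/0.363) = 34.1°.
Dip direction = azimuth of (n_x, n_y) = atan2(0.245, 0.000) = 90°.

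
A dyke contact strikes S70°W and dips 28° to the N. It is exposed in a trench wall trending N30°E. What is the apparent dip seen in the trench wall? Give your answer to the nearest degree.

19°

Angle between strike (S70°W) and section (N30°E): β = 40°.
tan α = tan 28° × sin 40° = 0.5317 × 0.6428 = 0.3418
apparent dip = arctan 0.3418 = 18.87°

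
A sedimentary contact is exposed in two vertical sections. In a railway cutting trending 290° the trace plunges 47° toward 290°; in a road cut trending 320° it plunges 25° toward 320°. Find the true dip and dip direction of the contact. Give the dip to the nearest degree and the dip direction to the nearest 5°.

true dip 55°, dip direction 250°

Represent each trace as a vector plunging at its apparent dip toward its trend (east-north-up frame): v₁ = (-0.641, 0.233, -0.731), v₂ = (-0.583, 0.694, -0.423).
Cross product v₁ × v₂ gives the pole to the plane: n ∝ (-0.409, -0.155, 0.309).
Dip δ = arctan(|n_h|/n_z) = arctan(0.438/0.309) = 54.8°.
Dip direction = atan2(-0.409, -0.155) = 249° (azimuth of n's horizontal projection).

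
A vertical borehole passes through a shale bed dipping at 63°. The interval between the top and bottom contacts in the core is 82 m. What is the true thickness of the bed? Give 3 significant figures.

37.2 m

True thickness t = h · cos(dip) = 82 × cos 63°
t = 82 × 0.4540 = 37.227 m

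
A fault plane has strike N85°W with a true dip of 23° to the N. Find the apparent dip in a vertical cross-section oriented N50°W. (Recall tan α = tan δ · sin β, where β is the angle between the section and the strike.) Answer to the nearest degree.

14°

Angle between strike (N85°W) and section (N50°W): β = 35°.
tan(apparent dip) = tan 23° · sin 35° = 0.2435
α = arctan(0.2435) = 13.68°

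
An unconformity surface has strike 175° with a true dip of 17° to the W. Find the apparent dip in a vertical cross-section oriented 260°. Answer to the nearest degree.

17°

The section lies 85° from the strike.
tan(apparent dip) = tan 17° · sin 85° = 0.3046
apparent dip = arctan 0.3046 = 16.94°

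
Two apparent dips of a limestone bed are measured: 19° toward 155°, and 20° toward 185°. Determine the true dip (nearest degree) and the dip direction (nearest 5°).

true dip 20°, dip direction 175°

Each apparent-dip line lies in the plane. As unit vectors (x east, y north, z up), v₁ plunges 19°→155° and v₂ plunges 20°→185°.
n = v₁ × v₂ = (0.012, -0.163, 0.444) (taken with n_z > 0).
tan δ = √(n_x²+n_y²)/n_z = 0.164/0.444, so δ = 20.2°.
The horizontal component of n points toward azimuth atan2(n_x, n_y) = 176°, the dip direction.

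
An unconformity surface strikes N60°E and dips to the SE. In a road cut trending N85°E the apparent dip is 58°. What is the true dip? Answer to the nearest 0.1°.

β = acute angle between strike N60°E and section N85°E = 25°.
tan δ = tan α / sin β = tan 58° / sin 25° = 1.6003 / 0.4226 = 3.7867
δ = arctan(3.7867) = 75.21°

75.2°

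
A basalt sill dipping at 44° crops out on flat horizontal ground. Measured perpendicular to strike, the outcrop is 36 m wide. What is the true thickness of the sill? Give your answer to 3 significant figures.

True thickness t = w · sin(dip) = 36 × sin 44°
t = 36 × 0.6947 = 25.008 m

25.0 m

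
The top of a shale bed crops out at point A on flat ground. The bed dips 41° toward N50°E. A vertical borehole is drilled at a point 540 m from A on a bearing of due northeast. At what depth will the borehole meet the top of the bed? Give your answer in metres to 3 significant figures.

468 m

The hole lies 5° from the dip direction, so the down-dip offset is 540 × cos 5° = 537.95 m.
Depth = down-dip offset × tan(dip) = 537.95 × tan 41° = 537.95 × 0.8693
Depth = 467.63 m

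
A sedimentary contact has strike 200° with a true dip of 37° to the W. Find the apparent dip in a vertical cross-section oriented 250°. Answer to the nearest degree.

30°

Angle between strike (200°) and section (250°): β = 50°.
tan(apparent dip) = tan 37° · sin 50° = 0.5773
α = arctan(0.5773) = 30.00°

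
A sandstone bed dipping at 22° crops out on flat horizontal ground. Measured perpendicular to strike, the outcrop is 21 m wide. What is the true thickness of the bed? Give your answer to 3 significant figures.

True thickness t = w · sin(dip) = 21 × sin 22°
t = 21 × 0.3746 = 7.867 m

7.87 m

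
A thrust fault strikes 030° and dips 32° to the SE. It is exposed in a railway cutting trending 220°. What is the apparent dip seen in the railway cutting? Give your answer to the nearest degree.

Angle between strike (030°) and section (220°): β = 10°.
tan α = tan 32° × sin 10° = 0.6249 × 0.1736 = 0.1085
apparent dip = arctan 0.1085 = 6.19°

6°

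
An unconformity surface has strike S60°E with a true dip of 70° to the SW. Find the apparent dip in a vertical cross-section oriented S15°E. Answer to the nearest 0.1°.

Angle between strike (S60°E) and section (S15°E): β = 45°.
tan(apparent dip) = tan 70° · sin 45° = 1.9428
apparent dip = arctan 1.9428 = 62.76°

62.8°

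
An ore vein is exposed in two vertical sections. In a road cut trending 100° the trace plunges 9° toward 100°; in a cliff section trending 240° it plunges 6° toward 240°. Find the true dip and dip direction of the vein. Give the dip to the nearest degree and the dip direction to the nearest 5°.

Each apparent-dip line lies in the plane. As unit vectors (x east, y north, z up), v₁ plunges 9°→100° and v₂ plunges 6°→240°.
n = v₁ × v₂ = (0.060, -0.236, 0.631) (taken with n_z > 0).
Dip δ = arctan(|n_h|/n_z) = arctan(0.244/0.631) = 21.1°.
Dip direction = azimuth of (n_x, n_y) = atan2(0.060, -0.236) = 166°.

true dip 21°, dip direction 165°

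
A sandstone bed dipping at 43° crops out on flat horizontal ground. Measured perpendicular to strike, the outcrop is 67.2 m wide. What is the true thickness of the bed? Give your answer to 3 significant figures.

True thickness t = w · sin(dip) = 67.2 × sin 43°
t = 67.2 × 0.6820 = 45.830 m

45.8 m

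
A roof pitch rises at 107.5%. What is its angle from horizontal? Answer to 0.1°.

tan θ = 107.5/100 = 1.0750
θ = arctan(1.0750) = 47.07°

47.1°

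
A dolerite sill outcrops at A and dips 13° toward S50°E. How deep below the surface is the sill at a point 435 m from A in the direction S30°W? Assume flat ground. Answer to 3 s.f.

The hole lies 80° from the dip direction, so the down-dip offset is 435 × cos 80° = 75.54 m.
Depth = down-dip offset × tan(dip) = 75.54 × tan 13° = 75.54 × 0.2309
Depth = 17.44 m

17.4 m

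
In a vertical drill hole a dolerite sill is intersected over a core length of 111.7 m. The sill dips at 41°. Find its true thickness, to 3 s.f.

True thickness t = h · cos(dip) = 111.7 × cos 41°
t = 111.7 × 0.7547 = 84.301 m

84.3 m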